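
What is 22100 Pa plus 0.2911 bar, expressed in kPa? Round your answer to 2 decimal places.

51.21 kPa

22100 Pa = 22.1000 kPa and 0.2911 bar = 29.1100 kPa.
22.1000 + 29.1100 ≈ 51.21 kPa.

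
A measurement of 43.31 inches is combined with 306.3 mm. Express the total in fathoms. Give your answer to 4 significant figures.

0.7690 fathoms

43.31 in = 0.601528 fathom and 306.3 mm = 0.167487 fathom.
0.601528 + 0.167487 ≈ 0.7690 fathom.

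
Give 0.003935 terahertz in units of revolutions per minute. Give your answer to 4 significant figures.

1 THz = 6.00000 × 10^13 rpm.
Thus 0.003935 × 6.00000 × 10^13 ≈ 2.361 × 10^11 rpm.

2.361 × 10^11 rpm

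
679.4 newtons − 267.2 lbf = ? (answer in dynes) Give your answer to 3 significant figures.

679.4 N = 6.79400e+7 dyn and 267.2 lbf = 1.18856e+8 dyn.
6.79400e+7 − 1.18856e+8 ≈ -5.09e+7 dyn.

-5.09e+7 dyn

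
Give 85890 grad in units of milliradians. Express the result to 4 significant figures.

1.349 × 10^6 mrad

1 gradian = 15.7080 milliradians.
85890 × 15.7080 ≈ 1.349 × 10^6 mrad.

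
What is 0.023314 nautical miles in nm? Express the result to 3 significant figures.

4.32 × 10^10 nanometers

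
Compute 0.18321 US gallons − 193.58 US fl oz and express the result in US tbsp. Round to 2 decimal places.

-340.26 US tablespoons

0.18321 US gal = 46.9018 US tbsp and 193.58 US fl oz = 387.160 US tbsp.
46.9018 − 387.160 ≈ -340.26 US tbsp.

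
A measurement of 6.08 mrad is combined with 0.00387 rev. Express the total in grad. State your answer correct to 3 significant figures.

6.08 mrad = 0.387065 grad and 0.00387 rev = 1.54800 grad.
0.387065 + 1.54800 ≈ 1.94 grad.

1.94 grad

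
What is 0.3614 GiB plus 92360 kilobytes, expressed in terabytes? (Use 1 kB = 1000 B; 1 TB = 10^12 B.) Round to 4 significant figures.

0.3614 GiB = 0.000388050 TB and 92360 kB = 9.23600e-5 TB.
0.000388050 + 9.23600e-5 ≈ 0.0004804 TB.

0.0004804 TB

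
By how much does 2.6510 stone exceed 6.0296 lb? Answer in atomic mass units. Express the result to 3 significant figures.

8.49 × 10^27 atomic mass units

2.6510 st = 1.01380 × 10^28 u and 6.0296 lb = 1.64704 × 10^27 u.
1.01380 × 10^28 − 1.64704 × 10^27 ≈ 8.49 × 10^27 u.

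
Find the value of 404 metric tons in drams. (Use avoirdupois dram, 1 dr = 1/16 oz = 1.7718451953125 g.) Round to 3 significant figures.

1 t = 564383 drams.
Thus 404 × 564383 ≈ 2.28 × 10^8 dr.

2.28 × 10^8 drams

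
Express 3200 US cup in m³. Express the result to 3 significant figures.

1 US cup = 0.000236588 m³.
Thus 3200 × 0.000236588 ≈ 0.757 m³.

0.757 cubic meters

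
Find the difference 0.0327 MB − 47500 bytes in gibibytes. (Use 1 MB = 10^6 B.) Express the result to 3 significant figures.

0.0327 MB = 3.04542 × 10^-5 GiB and 47500 B = 4.42378 × 10^-5 GiB.
3.04542 × 10^-5 − 4.42378 × 10^-5 ≈ -1.38 × 10^-5 GiB.

-1.38 × 10^-5 gibibytes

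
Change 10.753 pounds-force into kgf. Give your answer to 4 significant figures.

4.877 kilograms-force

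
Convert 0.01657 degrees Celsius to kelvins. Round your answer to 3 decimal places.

K = °C + 273.15.
Applying the formula gives 273.167 K.

273.167 kelvins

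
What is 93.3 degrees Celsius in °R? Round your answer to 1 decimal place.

°R = (°C + 273.15) × 9/5.
Applying the formula gives 659.6 °R.

659.6 °R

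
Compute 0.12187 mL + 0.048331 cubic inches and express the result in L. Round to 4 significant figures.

0.0009139 L

0.12187 mL = 0.000121870 L and 0.048331 in³ = 0.000792003 L.
0.000121870 + 0.000792003 ≈ 0.0009139 L.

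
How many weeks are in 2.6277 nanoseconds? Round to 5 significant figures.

4.3447e-15 weeks

1 ns = 1.65344e-15 wk.
Thus 2.6277 × 1.65344e-15 ≈ 4.3447e-15 wk.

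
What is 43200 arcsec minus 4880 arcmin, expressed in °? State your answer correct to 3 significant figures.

43200 arcsec = 12.0000 ° and 4880 arcmin = 81.3333 °.
12.0000 − 81.3333 ≈ -69.3 °.

-69.3 degrees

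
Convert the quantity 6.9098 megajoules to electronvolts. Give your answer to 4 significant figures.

1 megajoule = 6.24151 × 10^24 electronvolts.
Thus 6.9098 × 6.24151 × 10^24 ≈ 4.313 × 10^25 eV.

4.313 × 10^25 eV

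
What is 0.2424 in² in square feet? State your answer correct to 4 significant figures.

1 in² = 0.00694444 ft².
Then 0.2424 × 0.00694444 ≈ 0.001683 ft².

0.001683 ft²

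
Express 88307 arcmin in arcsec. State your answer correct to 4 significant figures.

1 arcmin = 60.0000 arcsec.
Thus 88307 × 60.0000 ≈ 5.298 × 10^6 arcsec.

5.298 × 10^6 arcsec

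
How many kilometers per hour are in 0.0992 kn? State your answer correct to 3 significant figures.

0.184 kilometers per hour

1 kn = 1.85200 kilometers per hour.
So 0.0992 × 1.85200 ≈ 0.184 km/h.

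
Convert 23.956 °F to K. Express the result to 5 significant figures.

268.68 K

K = (°F + 459.67) × 5/9.
Applying the formula gives 268.68 K.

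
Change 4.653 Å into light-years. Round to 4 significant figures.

1 angstrom = 1.05700e-26 light-years.
Then 4.653 × 1.05700e-26 ≈ 4.918e-26 ly.

4.918e-26 ly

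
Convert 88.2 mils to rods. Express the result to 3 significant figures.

0.000445 rods

1 mil = 5.05051 × 10^-6 rods.
Then 88.2 × 5.05051 × 10^-6 ≈ 0.000445 rod.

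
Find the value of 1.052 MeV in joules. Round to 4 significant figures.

1 megaelectronvolt = 1.60218e-13 J.
Then 1.052 × 1.60218e-13 ≈ 1.685e-13 J.

1.685e-13 J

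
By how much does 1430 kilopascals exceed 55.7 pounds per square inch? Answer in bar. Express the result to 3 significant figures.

10.5 bar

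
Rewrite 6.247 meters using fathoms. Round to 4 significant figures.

3.416 fathom

1 m = 0.546807 fathom.
Then 6.247 × 0.546807 ≈ 3.416 fathom.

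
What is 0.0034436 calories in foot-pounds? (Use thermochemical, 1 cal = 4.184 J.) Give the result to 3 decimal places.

1 calorie = 3.08596 foot-pounds.
0.0034436 × 3.08596 ≈ 0.011 ft·lbf.

0.011 foot-pounds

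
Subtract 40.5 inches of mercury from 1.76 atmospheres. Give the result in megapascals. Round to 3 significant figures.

1.76 atm = 0.178332 MPa and 40.5 inHg = 0.137149 MPa.
0.178332 − 0.137149 ≈ 0.0412 MPa.

0.0412 MPa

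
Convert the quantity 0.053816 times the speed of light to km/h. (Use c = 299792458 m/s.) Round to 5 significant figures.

5.8081 × 10^7 kilometers per hour

1 speed of light = 1.07925 × 10^9 kilometers per hour.
0.053816 × 1.07925 × 10^9 ≈ 5.8081 × 10^7 km/h.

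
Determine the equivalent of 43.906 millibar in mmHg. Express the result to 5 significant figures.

32.932 millimeters of mercury

1 mbar = 0.750062 millimeters of mercury.
43.906 × 0.750062 ≈ 32.932 mmHg.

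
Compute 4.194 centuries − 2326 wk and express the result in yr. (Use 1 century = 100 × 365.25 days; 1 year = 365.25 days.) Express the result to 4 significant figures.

4.194 century = 419.400 yr and 2326 wk = 44.5777 yr.
419.400 − 44.5777 ≈ 374.8 yr.

374.8 years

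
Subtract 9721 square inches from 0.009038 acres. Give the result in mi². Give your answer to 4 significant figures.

1.170 × 10^-5 mi²

0.009038 acre = 1.41219 × 10^-5 mi² and 9721 in² = 2.42148 × 10^-6 mi².
1.41219 × 10^-5 − 2.42148 × 10^-6 ≈ 1.170 × 10^-5 mi².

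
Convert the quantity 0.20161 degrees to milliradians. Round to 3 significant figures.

3.52 milliradians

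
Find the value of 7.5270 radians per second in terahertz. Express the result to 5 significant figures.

1 radian per second = 1.59155e-13 terahertz.
Thus 7.5270 × 1.59155e-13 ≈ 1.1980e-12 THz.

1.1980e-12 terahertz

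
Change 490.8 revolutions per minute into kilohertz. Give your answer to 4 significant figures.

1 rpm = 1.66667 × 10^-5 kHz.
490.8 × 1.66667 × 10^-5 ≈ 0.008180 kHz.

0.008180 kHz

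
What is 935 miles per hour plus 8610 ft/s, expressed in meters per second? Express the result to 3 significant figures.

3040 m/s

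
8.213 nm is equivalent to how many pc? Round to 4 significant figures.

2.662 × 10^-25 pc

1 nm = 3.24078 × 10^-26 pc.
Thus 8.213 × 3.24078 × 10^-26 ≈ 2.662 × 10^-25 pc.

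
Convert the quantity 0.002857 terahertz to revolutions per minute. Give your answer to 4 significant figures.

1 THz = 6.00000e+13 revolutions per minute.
0.002857 × 6.00000e+13 ≈ 1.714e+11 rpm.

1.714e+11 rpm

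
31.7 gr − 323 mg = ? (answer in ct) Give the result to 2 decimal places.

31.7 gr = 10.2706 ct and 323 mg = 1.61500 ct.
10.2706 − 1.61500 ≈ 8.66 ct.

8.66 carats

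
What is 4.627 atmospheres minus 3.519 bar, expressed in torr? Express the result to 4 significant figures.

4.627 atm = 3516.520 torr and 3.519 bar = 2639.467 torr.
3516.520 − 2639.467 ≈ 877.1 torr.

877.1 torr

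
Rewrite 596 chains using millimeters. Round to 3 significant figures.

1.20e+7 mm

1 chain = 20116.8 mm.
Then 596 × 20116.8 ≈ 1.20e+7 mm.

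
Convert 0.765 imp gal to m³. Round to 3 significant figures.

0.00348 m³

1 imperial gallon = 0.00454609 m³.
0.765 × 0.00454609 ≈ 0.00348 m³.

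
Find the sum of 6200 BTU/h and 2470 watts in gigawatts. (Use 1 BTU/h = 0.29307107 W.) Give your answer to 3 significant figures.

4.29 × 10^-6 gigawatts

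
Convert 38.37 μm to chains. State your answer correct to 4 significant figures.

1.907 × 10^-6 chains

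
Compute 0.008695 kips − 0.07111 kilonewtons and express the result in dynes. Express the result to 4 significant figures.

-3.243 × 10^6 dyn

0.008695 kip = 3.86773 × 10^6 dyn and 0.07111 kN = 7.11100 × 10^6 dyn.
3.86773 × 10^6 − 7.11100 × 10^6 ≈ -3.243 × 10^6 dyn.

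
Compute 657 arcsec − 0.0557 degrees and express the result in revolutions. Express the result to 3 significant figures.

657 arcsec = 0.000506944 rev and 0.0557 ° = 0.000154722 rev.
0.000506944 − 0.000154722 ≈ 0.000352 rev.

0.000352 rev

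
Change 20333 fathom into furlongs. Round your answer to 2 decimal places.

184.85 furlong

1 fathom = 0.00909091 furlongs.
20333 × 0.00909091 ≈ 184.85 furlong.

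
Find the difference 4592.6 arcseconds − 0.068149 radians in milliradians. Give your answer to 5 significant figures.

4592.6 arcsec = 22.2656 mrad and 0.068149 rad = 68.1490 mrad.
22.2656 − 68.1490 ≈ -45.883 mrad.

-45.883 mrad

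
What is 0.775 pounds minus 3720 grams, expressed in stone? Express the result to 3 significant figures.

0.775 lb = 0.0553571 st and 3720 g = 0.585800 st.
0.0553571 − 0.585800 ≈ -0.530 st.

-0.530 st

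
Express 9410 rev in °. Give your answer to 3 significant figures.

3.39 × 10^6 degrees

1 revolution = 360.000 degrees.
Thus 9410 × 360.000 ≈ 3.39 × 10^6 °.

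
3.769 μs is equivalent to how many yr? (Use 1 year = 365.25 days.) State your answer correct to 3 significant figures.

1 μs = 3.16881e-14 yr.
Thus 3.769 × 3.16881e-14 ≈ 1.19e-13 yr.

1.19e-13 yr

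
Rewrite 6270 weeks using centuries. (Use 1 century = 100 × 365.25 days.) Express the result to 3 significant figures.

1 week = 0.000191650 century.
Then 6270 × 0.000191650 ≈ 1.20 century.

1.20 century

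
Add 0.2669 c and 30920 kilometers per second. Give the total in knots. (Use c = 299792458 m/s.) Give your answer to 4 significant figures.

2.156 × 10^8 knots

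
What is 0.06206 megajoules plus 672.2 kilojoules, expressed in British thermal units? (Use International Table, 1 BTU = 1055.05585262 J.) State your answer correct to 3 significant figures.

696 British thermal units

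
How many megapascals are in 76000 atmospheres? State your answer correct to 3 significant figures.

7700 megapascals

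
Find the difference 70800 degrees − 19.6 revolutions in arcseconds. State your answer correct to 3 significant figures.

2.29e+8 arcsec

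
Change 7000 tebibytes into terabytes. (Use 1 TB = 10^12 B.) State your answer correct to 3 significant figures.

7700 TB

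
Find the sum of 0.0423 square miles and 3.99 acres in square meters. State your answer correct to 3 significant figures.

126000 m²

0.0423 mi² = 109556 m² and 3.99 acre = 16147.0 m².
109556 + 16147.0 ≈ 126000 m².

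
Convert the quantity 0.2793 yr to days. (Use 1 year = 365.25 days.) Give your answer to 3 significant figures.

102 days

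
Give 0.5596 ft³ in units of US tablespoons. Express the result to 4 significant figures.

1072 US tbsp

1 cubic foot = 1915.01 US tbsp.
0.5596 × 1915.01 ≈ 1072 US tbsp.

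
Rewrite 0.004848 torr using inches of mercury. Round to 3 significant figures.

1 torr = 0.0393701 inHg.
0.004848 × 0.0393701 ≈ 0.000191 inHg.

0.000191 inches of mercury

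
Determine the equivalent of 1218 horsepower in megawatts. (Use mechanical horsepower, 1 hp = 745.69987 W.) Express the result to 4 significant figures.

1 horsepower = 0.000745700 megawatts.
Thus 1218 × 0.000745700 ≈ 0.9083 MW.

0.9083 MW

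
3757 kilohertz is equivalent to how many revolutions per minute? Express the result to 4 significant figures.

2.254 × 10^8 revolutions per minute

1 kilohertz = 60000.0 revolutions per minute.
3757 × 60000.0 ≈ 2.254 × 10^8 rpm.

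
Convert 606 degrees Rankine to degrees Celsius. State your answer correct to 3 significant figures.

63.5 °C

°R = (°C + 273.15) × 9/5.
Applying the formula gives 63.5 °C.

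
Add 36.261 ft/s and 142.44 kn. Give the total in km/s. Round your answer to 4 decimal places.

0.0843 km/s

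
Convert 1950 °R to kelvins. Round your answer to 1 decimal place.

°R = K × 9/5.
Applying the formula gives 1083.3 K.

1083.3 K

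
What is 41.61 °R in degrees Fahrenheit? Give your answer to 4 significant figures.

°R = °F + 459.67.
Applying the formula gives -418.1 °F.

-418.1 degrees Fahrenheit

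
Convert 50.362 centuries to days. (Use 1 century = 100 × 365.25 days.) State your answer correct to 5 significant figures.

1.8395e+6 d

1 century = 36525.0 days.
Then 50.362 × 36525.0 ≈ 1.8395e+6 d.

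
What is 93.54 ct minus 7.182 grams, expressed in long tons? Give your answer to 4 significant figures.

93.54 ct = 1.84125 × 10^-5 long ton and 7.182 g = 7.06857 × 10^-6 long ton.
1.84125 × 10^-5 − 7.06857 × 10^-6 ≈ 1.134 × 10^-5 long ton.

1.134 × 10^-5 long tons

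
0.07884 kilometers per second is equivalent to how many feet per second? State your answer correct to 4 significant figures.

258.7 ft/s

1 kilometer per second = 3280.84 feet per second.
0.07884 × 3280.84 ≈ 258.7 ft/s.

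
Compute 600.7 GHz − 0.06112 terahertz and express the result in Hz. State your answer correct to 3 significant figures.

600.7 GHz = 6.00700e+11 Hz and 0.06112 THz = 6.11200e+10 Hz.
6.00700e+11 − 6.11200e+10 ≈ 5.40e+11 Hz.

5.40e+11 hertz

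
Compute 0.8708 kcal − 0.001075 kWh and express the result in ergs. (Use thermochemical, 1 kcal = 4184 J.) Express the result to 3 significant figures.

-2.27e+9 ergs

0.8708 kcal = 3.64343e+10 erg and 0.001075 kWh = 3.87000e+10 erg.
3.64343e+10 − 3.87000e+10 ≈ -2.27e+9 erg.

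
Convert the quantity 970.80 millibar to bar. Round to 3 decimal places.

0.971 bar

1 mbar = 0.00100000 bar.
So 970.80 × 0.00100000 ≈ 0.971 bar.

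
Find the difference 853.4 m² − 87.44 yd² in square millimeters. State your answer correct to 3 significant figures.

853.4 m² = 8.53400 × 10^8 mm² and 87.44 yd² = 7.31110 × 10^7 mm².
8.53400 × 10^8 − 7.31110 × 10^7 ≈ 7.80 × 10^8 mm².

7.80 × 10^8 mm²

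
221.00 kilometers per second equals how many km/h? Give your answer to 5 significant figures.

1 kilometer per second = 3600.00 kilometers per hour.
221.00 × 3600.00 ≈ 795600 km/h.

795600 km/h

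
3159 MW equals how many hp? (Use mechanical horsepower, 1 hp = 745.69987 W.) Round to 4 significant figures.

1 MW = 1341.02 hp.
Then 3159 × 1341.02 ≈ 4.236e+6 hp.

4.236e+6 hp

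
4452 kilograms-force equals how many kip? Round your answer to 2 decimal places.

9.81 kips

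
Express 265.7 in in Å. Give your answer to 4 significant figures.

1 inch = 2.54000e+8 angstroms.
Then 265.7 × 2.54000e+8 ≈ 6.749e+10 Å.

6.749e+10 angstroms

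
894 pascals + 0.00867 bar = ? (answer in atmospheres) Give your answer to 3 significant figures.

0.0174 atmospheres

894 Pa = 0.00882309 atm and 0.00867 bar = 0.00855662 atm.
0.00882309 + 0.00855662 ≈ 0.0174 atm.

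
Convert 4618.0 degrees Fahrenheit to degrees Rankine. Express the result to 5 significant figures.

°R = °F + 459.67.
Applying the formula gives 5077.7 °R.

5077.7 degrees Rankine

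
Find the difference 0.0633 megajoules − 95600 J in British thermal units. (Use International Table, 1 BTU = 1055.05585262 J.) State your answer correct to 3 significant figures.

-30.6 British thermal units

0.0633 MJ = 59.9968 BTU and 95600 J = 90.6113 BTU.
59.9968 − 90.6113 ≈ -30.6 BTU.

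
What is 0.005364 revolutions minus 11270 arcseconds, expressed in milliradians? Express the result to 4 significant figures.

-20.94 mrad

0.005364 rev = 33.7030 mrad and 11270 arcsec = 54.6385 mrad.
33.7030 − 54.6385 ≈ -20.94 mrad.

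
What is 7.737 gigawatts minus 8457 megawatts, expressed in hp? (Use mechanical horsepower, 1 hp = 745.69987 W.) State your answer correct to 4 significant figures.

-965500 hp

7.737 GW = 1.03755 × 10^7 hp and 8457 MW = 1.13410 × 10^7 hp.
1.03755 × 10^7 − 1.13410 × 10^7 ≈ -965500 hp.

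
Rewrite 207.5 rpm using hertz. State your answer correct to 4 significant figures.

3.458 Hz

1 rpm = 0.0166667 Hz.
207.5 × 0.0166667 ≈ 3.458 Hz.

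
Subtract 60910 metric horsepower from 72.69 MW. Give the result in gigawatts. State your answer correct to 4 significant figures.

0.02789 gigawatts

72.69 MW = 0.0726900 GW and 60910 PS = 0.0447992 GW.
0.0726900 − 0.0447992 ≈ 0.02789 GW.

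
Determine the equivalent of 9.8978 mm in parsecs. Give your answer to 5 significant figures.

1 mm = 3.24078 × 10^-20 parsecs.
So 9.8978 × 3.24078 × 10^-20 ≈ 3.2077 × 10^-19 pc.

3.2077 × 10^-19 pc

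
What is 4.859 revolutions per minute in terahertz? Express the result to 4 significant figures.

1 rpm = 1.66667 × 10^-14 terahertz.
4.859 × 1.66667 × 10^-14 ≈ 8.098 × 10^-14 THz.

8.098 × 10^-14 THz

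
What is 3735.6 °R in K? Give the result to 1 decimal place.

2075.3 K

°R = K × 9/5.
Applying the formula gives 2075.3 K.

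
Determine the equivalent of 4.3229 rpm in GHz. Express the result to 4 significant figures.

7.205e-11 GHz

1 rpm = 1.66667e-11 gigahertz.
Thus 4.3229 × 1.66667e-11 ≈ 7.205e-11 GHz.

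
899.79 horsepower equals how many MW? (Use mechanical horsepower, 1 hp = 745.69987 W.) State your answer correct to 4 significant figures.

1 hp = 0.000745700 megawatts.
Then 899.79 × 0.000745700 ≈ 0.6710 MW.

0.6710 MW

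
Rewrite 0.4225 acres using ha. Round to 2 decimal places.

0.17 hectares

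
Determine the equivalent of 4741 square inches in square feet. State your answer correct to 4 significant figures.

1 square inch = 0.00694444 square feet.
So 4741 × 0.00694444 ≈ 32.92 ft².

32.92 square feet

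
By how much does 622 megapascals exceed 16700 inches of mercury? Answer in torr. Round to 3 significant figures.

4.24 × 10^6 torr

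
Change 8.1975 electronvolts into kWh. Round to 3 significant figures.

3.65 × 10^-25 kWh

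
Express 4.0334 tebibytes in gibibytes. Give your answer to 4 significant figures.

1 tebibyte = 1024.00 gibibytes.
Thus 4.0334 × 1024.00 ≈ 4130 GiB.

4130 gibibytes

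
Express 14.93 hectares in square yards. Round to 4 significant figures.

1 ha = 11959.9 yd².
Then 14.93 × 11959.9 ≈ 178600 yd².

178600 square yards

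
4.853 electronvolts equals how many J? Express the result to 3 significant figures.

1 electronvolt = 1.60218e-19 J.
So 4.853 × 1.60218e-19 ≈ 7.78e-19 J.

7.78e-19 J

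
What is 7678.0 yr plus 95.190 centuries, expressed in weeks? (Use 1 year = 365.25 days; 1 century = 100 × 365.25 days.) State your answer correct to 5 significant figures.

897310 wk

7678.0 yr = 400627.1 wk and 95.190 century = 496687.8 wk.
400627.1 + 496687.8 ≈ 897310 wk.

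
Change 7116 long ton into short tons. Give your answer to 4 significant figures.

1 long ton = 1.12000 short ton.
7116 × 1.12000 ≈ 7970 short ton.

7970 short ton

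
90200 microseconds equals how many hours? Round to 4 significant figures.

1 μs = 2.77778e-10 h.
Thus 90200 × 2.77778e-10 ≈ 2.506e-5 h.

2.506e-5 h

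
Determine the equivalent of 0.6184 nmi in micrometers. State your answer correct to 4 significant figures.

1.145e+9 micrometers

1 nmi = 1.85200e+9 micrometers.
So 0.6184 × 1.85200e+9 ≈ 1.145e+9 μm.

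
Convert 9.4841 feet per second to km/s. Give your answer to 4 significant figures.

1 ft/s = 0.000304800 km/s.
Thus 9.4841 × 0.000304800 ≈ 0.002891 km/s.

0.002891 km/s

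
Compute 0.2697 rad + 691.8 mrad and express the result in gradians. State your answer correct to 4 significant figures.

61.21 grad

0.2697 rad = 17.1696 grad and 691.8 mrad = 44.0414 grad.
17.1696 + 44.0414 ≈ 61.21 grad.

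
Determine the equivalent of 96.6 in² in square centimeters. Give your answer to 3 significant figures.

1 in² = 6.45160 cm².
96.6 × 6.45160 ≈ 623 cm².

623 square centimeters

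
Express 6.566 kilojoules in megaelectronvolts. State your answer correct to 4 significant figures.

4.098e+16 megaelectronvolts

1 kilojoule = 6.24151e+15 megaelectronvolts.
6.566 × 6.24151e+15 ≈ 4.098e+16 MeV.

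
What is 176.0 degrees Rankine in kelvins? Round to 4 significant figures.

97.78 kelvins

°R = K × 9/5.
Applying the formula gives 97.78 K.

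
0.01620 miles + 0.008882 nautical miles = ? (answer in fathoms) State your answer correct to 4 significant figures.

0.01620 mi = 14.2560 fathom and 0.008882 nmi = 8.99468 fathom.
14.2560 + 8.99468 ≈ 23.25 fathom.

23.25 fathom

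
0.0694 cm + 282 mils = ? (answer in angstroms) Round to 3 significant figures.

0.0694 cm = 6.94000 × 10^6 Å and 282 mil = 7.16280 × 10^7 Å.
6.94000 × 10^6 + 7.16280 × 10^7 ≈ 7.86 × 10^7 Å.

7.86 × 10^7 angstroms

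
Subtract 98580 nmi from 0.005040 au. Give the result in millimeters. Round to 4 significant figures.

5.714 × 10^11 mm

0.005040 au = 7.53973 × 10^11 mm and 98580 nmi = 1.82570 × 10^11 mm.
7.53973 × 10^11 − 1.82570 × 10^11 ≈ 5.714 × 10^11 mm.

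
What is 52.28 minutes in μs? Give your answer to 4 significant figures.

3.137e+9 μs

1 min = 6.00000e+7 μs.
Then 52.28 × 6.00000e+7 ≈ 3.137e+9 μs.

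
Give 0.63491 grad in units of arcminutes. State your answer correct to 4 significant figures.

34.29 arcminutes

1 grad = 54.0000 arcminutes.
Thus 0.63491 × 54.0000 ≈ 34.29 arcmin.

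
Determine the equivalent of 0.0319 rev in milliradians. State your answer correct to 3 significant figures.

200 milliradians

1 revolution = 6283.19 mrad.
0.0319 × 6283.19 ≈ 200 mrad.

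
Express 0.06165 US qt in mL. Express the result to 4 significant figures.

1 US qt = 946.353 mL.
0.06165 × 946.353 ≈ 58.34 mL.

58.34 mL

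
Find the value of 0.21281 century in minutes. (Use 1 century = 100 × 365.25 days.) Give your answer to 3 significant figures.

1 century = 5.25960 × 10^7 minutes.
Then 0.21281 × 5.25960 × 10^7 ≈ 1.12 × 10^7 min.

1.12 × 10^7 min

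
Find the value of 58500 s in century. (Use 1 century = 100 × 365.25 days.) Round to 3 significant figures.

1.85e-5 century

1 s = 3.16881e-10 century.
Then 58500 × 3.16881e-10 ≈ 1.85e-5 century.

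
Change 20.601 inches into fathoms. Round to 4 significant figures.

1 in = 0.0138889 fathom.
20.601 × 0.0138889 ≈ 0.2861 fathom.

0.2861 fathoms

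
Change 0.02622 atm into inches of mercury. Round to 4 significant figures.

1 atmosphere = 29.9213 inches of mercury.
0.02622 × 29.9213 ≈ 0.7845 inHg.

0.7845 inHg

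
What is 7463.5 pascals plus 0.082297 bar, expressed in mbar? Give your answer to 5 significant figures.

156.93 mbar

7463.5 Pa = 74.6350 mbar and 0.082297 bar = 82.2970 mbar.
74.6350 + 82.2970 ≈ 156.93 mbar.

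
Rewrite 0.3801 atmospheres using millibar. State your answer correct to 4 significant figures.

385.1 mbar

1 atmosphere = 1013.25 mbar.
Thus 0.3801 × 1013.25 ≈ 385.1 mbar.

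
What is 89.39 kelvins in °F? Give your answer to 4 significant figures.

-298.8 degrees Fahrenheit

K = (°F + 459.67) × 5/9.
Applying the formula gives -298.8 °F.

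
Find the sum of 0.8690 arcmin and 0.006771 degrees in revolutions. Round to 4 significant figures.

0.8690 arcmin = 4.02315 × 10^-5 rev and 0.006771 ° = 1.88083 × 10^-5 rev.
4.02315 × 10^-5 + 1.88083 × 10^-5 ≈ 5.904 × 10^-5 rev.

5.904 × 10^-5 rev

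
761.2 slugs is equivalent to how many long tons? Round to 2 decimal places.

10.93 long tons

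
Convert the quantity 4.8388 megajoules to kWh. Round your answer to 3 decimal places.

1.344 kilowatt-hours

1 megajoule = 0.277778 kilowatt-hours.
Then 4.8388 × 0.277778 ≈ 1.344 kWh.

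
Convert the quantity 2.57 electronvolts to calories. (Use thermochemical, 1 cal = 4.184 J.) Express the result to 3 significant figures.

9.84e-20 cal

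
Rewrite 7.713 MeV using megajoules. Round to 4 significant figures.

1 megaelectronvolt = 1.60218 × 10^-19 megajoules.
So 7.713 × 1.60218 × 10^-19 ≈ 1.236 × 10^-18 MJ.

1.236 × 10^-18 megajoules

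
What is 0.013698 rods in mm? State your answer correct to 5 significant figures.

68.890 millimeters

1 rod = 5029.20 mm.
Thus 0.013698 × 5029.20 ≈ 68.890 mm.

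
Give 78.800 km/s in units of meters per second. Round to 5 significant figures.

78800 meters per second

1 km/s = 1000.00 m/s.
78.800 × 1000.00 ≈ 78800 m/s.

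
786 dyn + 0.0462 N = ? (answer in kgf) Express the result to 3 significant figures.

0.00551 kilograms-force

786 dyn = 0.000801497 kgf and 0.0462 N = 0.00471109 kgf.
0.000801497 + 0.00471109 ≈ 0.00551 kgf.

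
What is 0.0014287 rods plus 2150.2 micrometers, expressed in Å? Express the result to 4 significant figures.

9.335 × 10^7 Å

0.0014287 rod = 7.18522 × 10^7 Å and 2150.2 μm = 2.15020 × 10^7 Å.
7.18522 × 10^7 + 2.15020 × 10^7 ≈ 9.335 × 10^7 Å.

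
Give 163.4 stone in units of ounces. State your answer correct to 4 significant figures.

1 stone = 224.000 ounces.
Then 163.4 × 224.000 ≈ 36600 oz.

36600 ounces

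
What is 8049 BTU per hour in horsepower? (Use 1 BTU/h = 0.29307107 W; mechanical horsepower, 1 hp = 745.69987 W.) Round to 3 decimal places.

3.163 hp

1 BTU/h = 0.000393015 hp.
So 8049 × 0.000393015 ≈ 3.163 hp.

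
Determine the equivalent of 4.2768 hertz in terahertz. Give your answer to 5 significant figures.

4.2768e-12 THz

1 hertz = 1.00000e-12 THz.
Then 4.2768 × 1.00000e-12 ≈ 4.2768e-12 THz.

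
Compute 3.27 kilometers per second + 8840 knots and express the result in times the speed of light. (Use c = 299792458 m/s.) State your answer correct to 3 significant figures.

2.61e-5 c

3.27 km/s = 1.09075e-5 c and 8840 kn = 1.51695e-5 c.
1.09075e-5 + 1.51695e-5 ≈ 2.61e-5 c.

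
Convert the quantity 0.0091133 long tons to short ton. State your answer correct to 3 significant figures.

0.0102 short tons

1 long ton = 1.12000 short ton.
0.0091133 × 1.12000 ≈ 0.0102 short ton.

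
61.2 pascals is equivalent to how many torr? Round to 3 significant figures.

0.459 torr

1 pascal = 0.00750062 torr.
So 61.2 × 0.00750062 ≈ 0.459 torr.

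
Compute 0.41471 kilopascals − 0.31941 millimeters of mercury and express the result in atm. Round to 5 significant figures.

0.41471 kPa = 0.00409287 atm and 0.31941 mmHg = 0.000420276 atm.
0.00409287 − 0.000420276 ≈ 0.0036726 atm.

0.0036726 atm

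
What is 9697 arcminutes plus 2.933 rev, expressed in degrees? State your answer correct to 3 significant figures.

9697 arcmin = 161.617 ° and 2.933 rev = 1055.88 °.
161.617 + 1055.88 ≈ 1220 °.

1220 degrees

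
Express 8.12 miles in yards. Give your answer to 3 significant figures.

14300 yards

1 mi = 1760.00 yards.
So 8.12 × 1760.00 ≈ 14300 yd.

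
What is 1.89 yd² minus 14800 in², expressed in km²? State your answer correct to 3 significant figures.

-7.97 × 10^-6 square kilometers

1.89 yd² = 1.58028 × 10^-6 km² and 14800 in² = 9.54837 × 10^-6 km².
1.58028 × 10^-6 − 9.54837 × 10^-6 ≈ -7.97 × 10^-6 km².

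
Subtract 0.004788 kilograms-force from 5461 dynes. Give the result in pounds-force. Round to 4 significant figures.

0.001721 pounds-force

5461 dyn = 0.0122768 lbf and 0.004788 kgf = 0.0105557 lbf.
0.0122768 − 0.0105557 ≈ 0.001721 lbf.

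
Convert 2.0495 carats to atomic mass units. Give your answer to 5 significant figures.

2.4685 × 10^23 u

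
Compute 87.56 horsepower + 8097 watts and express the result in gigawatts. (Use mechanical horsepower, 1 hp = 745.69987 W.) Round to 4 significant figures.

7.339e-5 GW

87.56 hp = 6.52935e-5 GW and 8097 W = 8.09700e-6 GW.
6.52935e-5 + 8.09700e-6 ≈ 7.339e-5 GW.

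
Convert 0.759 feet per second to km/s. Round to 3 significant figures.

0.000231 km/s

1 ft/s = 0.000304800 km/s.
So 0.759 × 0.000304800 ≈ 0.000231 km/s.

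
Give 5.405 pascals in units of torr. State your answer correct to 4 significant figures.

1 Pa = 0.00750062 torr.
5.405 × 0.00750062 ≈ 0.04054 torr.

0.04054 torr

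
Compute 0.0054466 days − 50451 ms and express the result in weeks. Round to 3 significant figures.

0.0054466 d = 0.000778086 wk and 50451 ms = 8.34177 × 10^-5 wk.
0.000778086 − 8.34177 × 10^-5 ≈ 0.000695 wk.

0.000695 weeks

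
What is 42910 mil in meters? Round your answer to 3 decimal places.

1 mil = 2.54000 × 10^-5 m.
Then 42910 × 2.54000 × 10^-5 ≈ 1.090 m.

1.090 meters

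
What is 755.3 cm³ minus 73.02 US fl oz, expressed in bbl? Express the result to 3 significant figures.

755.3 cm³ = 0.00475069 bbl and 73.02 US fl oz = 0.0135826 bbl.
0.00475069 − 0.0135826 ≈ -0.00883 bbl.

-0.00883 bbl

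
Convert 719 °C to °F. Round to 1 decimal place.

°F = °C × 9/5 + 32.
Applying the formula gives 1326.2 °F.

1326.2 degrees Fahrenheit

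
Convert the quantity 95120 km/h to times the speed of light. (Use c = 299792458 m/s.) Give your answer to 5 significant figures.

1 kilometer per hour = 9.26567 × 10^-10 c.
Thus 95120 × 9.26567 × 10^-10 ≈ 8.8135 × 10^-5 c.

8.8135 × 10^-5 times the speed of light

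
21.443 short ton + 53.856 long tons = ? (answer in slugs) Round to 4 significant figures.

21.443 short ton = 1332.94 slug and 53.856 long ton = 3749.53 slug.
1332.94 + 3749.53 ≈ 5082 slug.

5082 slug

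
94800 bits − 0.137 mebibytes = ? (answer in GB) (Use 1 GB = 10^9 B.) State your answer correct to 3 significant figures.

-0.000132 gigabytes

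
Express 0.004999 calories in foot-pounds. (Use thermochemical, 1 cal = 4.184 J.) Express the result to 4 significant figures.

0.01543 ft·lbf

1 calorie = 3.08596 foot-pounds.
Thus 0.004999 × 3.08596 ≈ 0.01543 ft·lbf.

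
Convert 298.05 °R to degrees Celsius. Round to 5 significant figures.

-107.57 °C

°R = (°C + 273.15) × 9/5.
Applying the formula gives -107.57 °C.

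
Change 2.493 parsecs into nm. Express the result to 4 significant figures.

7.693e+25 nanometers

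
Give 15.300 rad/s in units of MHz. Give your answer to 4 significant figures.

1 rad/s = 1.59155 × 10^-7 megahertz.
So 15.300 × 1.59155 × 10^-7 ≈ 2.435 × 10^-6 MHz.

2.435 × 10^-6 MHz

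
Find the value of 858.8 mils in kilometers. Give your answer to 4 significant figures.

2.181e-5 km

1 mil = 2.54000e-8 kilometers.
Then 858.8 × 2.54000e-8 ≈ 2.181e-5 km.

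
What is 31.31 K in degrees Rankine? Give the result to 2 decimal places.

56.36 degrees Rankine

°R = K × 9/5.
Applying the formula gives 56.36 °R.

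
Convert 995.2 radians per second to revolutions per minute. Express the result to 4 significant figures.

9503 rpm

1 radian per second = 9.54930 rpm.
Thus 995.2 × 9.54930 ≈ 9503 rpm.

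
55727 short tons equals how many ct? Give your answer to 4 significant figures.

2.528e+11 carats

1 short ton = 4.53592e+6 ct.
Then 55727 × 4.53592e+6 ≈ 2.528e+11 ct.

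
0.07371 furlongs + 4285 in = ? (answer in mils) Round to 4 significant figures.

4.869e+6 mil

0.07371 furlong = 583783 mil and 4285 in = 4.28500e+6 mil.
583783 + 4.28500e+6 ≈ 4.869e+6 mil.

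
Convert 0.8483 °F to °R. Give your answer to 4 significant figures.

460.5 °R

°R = °F + 459.67.
Applying the formula gives 460.5 °R.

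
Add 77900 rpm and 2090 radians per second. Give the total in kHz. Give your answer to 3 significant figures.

1.63 kHz

77900 rpm = 1.29833 kHz and 2090 rad/s = 0.332634 kHz.
1.29833 + 0.332634 ≈ 1.63 kHz.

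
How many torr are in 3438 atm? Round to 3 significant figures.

1 atmosphere = 760.000 torr.
So 3438 × 760.000 ≈ 2.61 × 10^6 torr.

2.61 × 10^6 torr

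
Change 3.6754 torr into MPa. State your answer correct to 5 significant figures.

0.00049001 megapascals

1 torr = 0.000133322 MPa.
Then 3.6754 × 0.000133322 ≈ 0.00049001 MPa.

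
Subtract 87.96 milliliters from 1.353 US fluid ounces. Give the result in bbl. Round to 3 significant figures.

1.353 US fl oz = 0.000251674 bbl and 87.96 mL = 0.000553252 bbl.
0.000251674 − 0.000553252 ≈ -0.000302 bbl.

-0.000302 oil barrels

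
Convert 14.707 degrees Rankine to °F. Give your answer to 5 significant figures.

-444.96 °F

°R = °F + 459.67.
Applying the formula gives -444.96 °F.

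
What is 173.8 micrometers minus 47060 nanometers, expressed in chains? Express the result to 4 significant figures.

173.8 μm = 8.63955e-6 chain and 47060 nm = 2.33934e-6 chain.
8.63955e-6 − 2.33934e-6 ≈ 6.300e-6 chain.

6.300e-6 chain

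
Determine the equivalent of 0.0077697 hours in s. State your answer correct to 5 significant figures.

27.971 s

1 hour = 3600.00 seconds.
0.0077697 × 3600.00 ≈ 27.971 s.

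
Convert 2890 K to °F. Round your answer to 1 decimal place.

K = (°F + 459.67) × 5/9.
Applying the formula gives 4742.3 °F.

4742.3 °F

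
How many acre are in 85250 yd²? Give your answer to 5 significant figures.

1 square yard = 0.000206612 acres.
Thus 85250 × 0.000206612 ≈ 17.614 acre.

17.614 acres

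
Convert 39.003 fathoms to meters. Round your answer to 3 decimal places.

71.329 meters

1 fathom = 1.82880 meters.
Then 39.003 × 1.82880 ≈ 71.329 m.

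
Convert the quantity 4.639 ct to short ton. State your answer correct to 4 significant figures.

1 carat = 2.20462e-7 short tons.
Thus 4.639 × 2.20462e-7 ≈ 1.023e-6 short ton.

1.023e-6 short ton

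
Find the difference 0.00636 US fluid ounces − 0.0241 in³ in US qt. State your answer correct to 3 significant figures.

-0.000219 US qt

0.00636 US fl oz = 0.000198750 US qt and 0.0241 in³ = 0.000417316 US qt.
0.000198750 − 0.000417316 ≈ -0.000219 US qt.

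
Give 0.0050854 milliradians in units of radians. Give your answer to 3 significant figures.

5.09 × 10^-6 radians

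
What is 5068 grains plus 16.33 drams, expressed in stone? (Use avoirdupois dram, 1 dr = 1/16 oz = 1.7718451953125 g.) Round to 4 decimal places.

0.0563 stone

5068 gr = 0.0517143 st and 16.33 dr = 0.00455636 st.
0.0517143 + 0.00455636 ≈ 0.0563 st.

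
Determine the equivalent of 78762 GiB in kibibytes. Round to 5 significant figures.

8.2588 × 10^10 KiB

1 GiB = 1.04858 × 10^6 KiB.
78762 × 1.04858 × 10^6 ≈ 8.2588 × 10^10 KiB.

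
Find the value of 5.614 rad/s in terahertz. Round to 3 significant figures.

8.93e-13 THz

1 rad/s = 1.59155e-13 terahertz.
So 5.614 × 1.59155e-13 ≈ 8.93e-13 THz.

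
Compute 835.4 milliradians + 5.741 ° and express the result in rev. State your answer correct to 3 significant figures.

0.149 rev

835.4 mrad = 0.132958 rev and 5.741 ° = 0.0159472 rev.
0.132958 + 0.0159472 ≈ 0.149 rev.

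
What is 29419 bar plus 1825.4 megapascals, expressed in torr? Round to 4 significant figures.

3.576 × 10^7 torr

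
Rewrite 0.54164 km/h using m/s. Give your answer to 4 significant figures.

0.1505 m/s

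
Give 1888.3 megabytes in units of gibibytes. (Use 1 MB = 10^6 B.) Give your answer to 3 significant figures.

1.76 GiB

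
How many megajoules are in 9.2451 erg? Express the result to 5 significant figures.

1 erg = 1.00000 × 10^-13 MJ.
9.2451 × 1.00000 × 10^-13 ≈ 9.2451 × 10^-13 MJ.

9.2451 × 10^-13 MJ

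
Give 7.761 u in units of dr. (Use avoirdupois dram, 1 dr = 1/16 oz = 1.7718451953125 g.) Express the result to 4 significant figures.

1 u = 9.37181 × 10^-25 drams.
Thus 7.761 × 9.37181 × 10^-25 ≈ 7.273 × 10^-24 dr.

7.273 × 10^-24 dr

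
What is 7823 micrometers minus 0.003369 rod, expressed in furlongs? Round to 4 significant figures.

-4.534e-5 furlongs

7823 μm = 3.88879e-5 furlong and 0.003369 rod = 8.42250e-5 furlong.
3.88879e-5 − 8.42250e-5 ≈ -4.534e-5 furlong.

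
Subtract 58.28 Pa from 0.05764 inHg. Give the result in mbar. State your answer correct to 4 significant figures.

0.05764 inHg = 1.95191 mbar and 58.28 Pa = 0.582800 mbar.
1.95191 − 0.582800 ≈ 1.369 mbar.

1.369 mbar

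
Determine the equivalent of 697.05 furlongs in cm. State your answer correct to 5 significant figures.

1 furlong = 20116.8 centimeters.
Then 697.05 × 20116.8 ≈ 1.4022e+7 cm.

1.4022e+7 cm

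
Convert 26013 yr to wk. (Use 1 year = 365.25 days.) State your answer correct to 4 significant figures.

1 year = 52.1786 weeks.
Then 26013 × 52.1786 ≈ 1.357 × 10^6 wk.

1.357 × 10^6 weeks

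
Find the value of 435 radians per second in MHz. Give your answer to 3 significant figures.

6.92e-5 MHz

1 radian per second = 1.59155e-7 megahertz.
Then 435 × 1.59155e-7 ≈ 6.92e-5 MHz.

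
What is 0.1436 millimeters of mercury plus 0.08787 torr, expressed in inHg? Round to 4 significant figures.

0.009113 inches of mercury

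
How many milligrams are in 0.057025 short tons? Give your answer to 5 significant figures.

5.1732e+7 mg

1 short ton = 9.07185e+8 mg.
So 0.057025 × 9.07185e+8 ≈ 5.1732e+7 mg.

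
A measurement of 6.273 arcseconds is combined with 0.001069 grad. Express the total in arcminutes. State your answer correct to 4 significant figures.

0.1623 arcmin

6.273 arcsec = 0.104550 arcmin and 0.001069 grad = 0.0577260 arcmin.
0.104550 + 0.0577260 ≈ 0.1623 arcmin.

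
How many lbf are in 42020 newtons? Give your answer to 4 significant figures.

9446 lbf

1 N = 0.224809 lbf.
Then 42020 × 0.224809 ≈ 9446 lbf.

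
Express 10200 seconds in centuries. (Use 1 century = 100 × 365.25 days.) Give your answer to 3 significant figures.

3.23e-6 centuries

1 second = 3.16881e-10 centuries.
So 10200 × 3.16881e-10 ≈ 3.23e-6 century.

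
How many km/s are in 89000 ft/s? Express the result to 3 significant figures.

27.1 kilometers per second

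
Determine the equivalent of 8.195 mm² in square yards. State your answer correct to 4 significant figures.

9.801 × 10^-6 square yards

1 mm² = 1.19599 × 10^-6 yd².
So 8.195 × 1.19599 × 10^-6 ≈ 9.801 × 10^-6 yd².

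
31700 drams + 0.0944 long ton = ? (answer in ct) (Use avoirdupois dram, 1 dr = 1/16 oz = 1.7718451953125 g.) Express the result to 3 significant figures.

760000 carats

31700 dr = 280837 ct and 0.0944 long ton = 479574 ct.
280837 + 479574 ≈ 760000 ct.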